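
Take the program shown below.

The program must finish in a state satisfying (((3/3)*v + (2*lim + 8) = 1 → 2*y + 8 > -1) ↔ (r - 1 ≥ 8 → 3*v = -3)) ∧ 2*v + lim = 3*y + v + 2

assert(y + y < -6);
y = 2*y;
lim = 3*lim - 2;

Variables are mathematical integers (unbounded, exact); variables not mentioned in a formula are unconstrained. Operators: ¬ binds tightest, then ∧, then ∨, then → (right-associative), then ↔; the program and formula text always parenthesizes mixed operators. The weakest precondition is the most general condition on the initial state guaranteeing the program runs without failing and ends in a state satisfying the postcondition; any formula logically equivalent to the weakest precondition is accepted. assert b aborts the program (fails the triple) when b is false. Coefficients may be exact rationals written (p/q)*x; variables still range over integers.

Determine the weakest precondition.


Working backward. After the program, the postcondition (((3/3)*v + (2*lim + 8) = 1 → 2*y + 8 > -1) ↔ (r - 1 ≥ 8 → 3*v = -3)) ∧ 2*v + lim = 3*y + v + 2 must hold; in canonical form it is ((2*lim + v = -7 → 2*y > -9) ↔ (r ≥ 9 → 3*v = -3)) ∧ lim + v = 3*y + 2.
Before lim := 3*lim - 2: ((6*lim + v = -3 → 2*y > -9) ↔ (r ≥ 9 → 3*v = -3)) ∧ 3*lim + v = 3*y + 4
Before y := 2*y: ((6*lim + v = -3 → 4*y > -9) ↔ (r ≥ 9 → 3*v = -3)) ∧ 3*lim + v = 6*y + 4
Before assert y + y < -6: 2*y < -6 ∧ ((6*lim + v = -3 → 4*y > -9) ↔ (r ≥ 9 → 3*v = -3)) ∧ 3*lim + v = 6*y + 4
Answer: WP = 2*y < -6 ∧ ((6*lim + v = -3 → 4*y > -9) ↔ (r ≥ 9 → 3*v = -3)) ∧ 3*lim + v = 6*y + 4


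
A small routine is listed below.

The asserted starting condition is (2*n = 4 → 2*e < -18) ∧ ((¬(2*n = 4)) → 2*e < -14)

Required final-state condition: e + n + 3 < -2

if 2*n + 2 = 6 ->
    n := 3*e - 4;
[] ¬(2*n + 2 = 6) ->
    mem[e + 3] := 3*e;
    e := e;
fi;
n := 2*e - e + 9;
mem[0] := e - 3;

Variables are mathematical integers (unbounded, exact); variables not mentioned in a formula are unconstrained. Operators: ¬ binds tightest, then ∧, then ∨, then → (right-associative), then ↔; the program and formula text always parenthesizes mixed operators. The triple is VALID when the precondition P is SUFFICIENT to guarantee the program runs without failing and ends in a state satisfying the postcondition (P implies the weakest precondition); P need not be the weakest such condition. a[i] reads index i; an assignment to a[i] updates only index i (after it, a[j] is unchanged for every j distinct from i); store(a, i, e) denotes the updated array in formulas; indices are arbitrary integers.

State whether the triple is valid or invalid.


Working backward. After the program, the postcondition e + n + 3 < -2 must hold; in canonical form it is e + n < -5.
Before mem[0] := e - 3: e + n < -5
Before n := 2*e - e + 9: 2*e < -14
Then branch requires 2*e < -14; else branch requires 2*e < -14.
Before the if: (2*n = 4 → 2*e < -14) ∧ ((¬(2*n = 4)) → 2*e < -14)
The weakest precondition is (2*n = 4 → 2*e < -14) ∧ ((¬(2*n = 4)) → 2*e < -14).
Check whether (2*n = 4 → 2*e < -18) ∧ ((¬(2*n = 4)) → 2*e < -14) implies it.
Every state satisfying the precondition satisfies the weakest precondition: the implication holds.
Answer: valid


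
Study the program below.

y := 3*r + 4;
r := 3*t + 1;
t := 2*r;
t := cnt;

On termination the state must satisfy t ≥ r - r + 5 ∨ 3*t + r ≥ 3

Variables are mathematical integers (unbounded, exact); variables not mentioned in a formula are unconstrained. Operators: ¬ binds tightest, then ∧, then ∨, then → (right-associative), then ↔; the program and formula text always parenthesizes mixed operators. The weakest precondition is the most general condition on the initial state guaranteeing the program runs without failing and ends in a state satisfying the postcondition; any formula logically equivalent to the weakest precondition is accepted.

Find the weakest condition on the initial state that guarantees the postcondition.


Working backward. After the program, the postcondition t ≥ r - r + 5 ∨ 3*t + r ≥ 3 must hold; in canonical form it is t ≥ 5 ∨ r + 3*t ≥ 3.
Before t := cnt: cnt ≥ 5 ∨ 3*cnt + r ≥ 3
Before t := 2*r: cnt ≥ 5 ∨ 3*cnt + r ≥ 3
Before r := 3*t + 1: cnt ≥ 5 ∨ 3*cnt + 3*t ≥ 2
Before y := 3*r + 4: cnt ≥ 5 ∨ 3*cnt + 3*t ≥ 2
Answer: WP = cnt ≥ 5 ∨ 3*cnt + 3*t ≥ 2


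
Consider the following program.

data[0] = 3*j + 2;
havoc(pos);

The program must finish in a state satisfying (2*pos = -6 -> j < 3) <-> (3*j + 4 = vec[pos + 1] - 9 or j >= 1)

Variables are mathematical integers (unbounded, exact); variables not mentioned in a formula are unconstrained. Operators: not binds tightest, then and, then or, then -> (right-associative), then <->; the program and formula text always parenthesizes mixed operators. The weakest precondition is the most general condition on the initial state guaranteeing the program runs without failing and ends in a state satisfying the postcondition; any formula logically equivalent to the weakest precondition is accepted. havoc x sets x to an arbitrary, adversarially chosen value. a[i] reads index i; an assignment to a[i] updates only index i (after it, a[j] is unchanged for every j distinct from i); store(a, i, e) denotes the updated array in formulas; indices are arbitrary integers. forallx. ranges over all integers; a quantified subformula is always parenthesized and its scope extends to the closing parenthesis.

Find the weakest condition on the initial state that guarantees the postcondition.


Working backward. After the program, the postcondition (2*pos = -6 -> j < 3) <-> (3*j + 4 = vec[pos + 1] - 9 or j >= 1) must hold; in canonical form it is (2*pos = -6 -> j < 3) <-> (3*j = vec[pos + 1] - 13 or j >= 1).
Before havoc pos: forall pos_1. ((2*pos_1 = -6 -> j < 3) <-> (3*j = vec[pos_1 + 1] - 13 or j >= 1))
Before data[0] := 3*j + 2: forall pos_1. ((2*pos_1 = -6 -> j < 3) <-> (3*j = vec[pos_1 + 1] - 13 or j >= 1))
Answer: WP = forall pos_1. ((2*pos_1 = -6 -> j < 3) <-> (3*j = vec[pos_1 + 1] - 13 or j >= 1))


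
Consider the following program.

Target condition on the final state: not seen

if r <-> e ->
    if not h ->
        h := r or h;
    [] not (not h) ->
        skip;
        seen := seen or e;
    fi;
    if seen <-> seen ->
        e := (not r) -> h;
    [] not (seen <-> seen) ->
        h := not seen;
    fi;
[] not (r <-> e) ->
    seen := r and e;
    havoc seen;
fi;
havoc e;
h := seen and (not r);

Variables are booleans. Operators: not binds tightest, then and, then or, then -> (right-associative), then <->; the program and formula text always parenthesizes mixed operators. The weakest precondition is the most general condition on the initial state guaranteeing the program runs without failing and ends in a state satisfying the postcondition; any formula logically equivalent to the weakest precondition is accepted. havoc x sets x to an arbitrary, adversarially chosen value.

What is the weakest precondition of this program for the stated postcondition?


Working backward. After the program, not seen must hold.
Before h := seen and (not r): not seen
Before havoc e: not seen
Then branch requires ((not h) -> (not seen)) and (h -> (not (seen or e))); else branch requires false.
Before the if: ((r <-> e) -> (((not h) -> (not seen)) and (h -> (not (seen or e))))) and (r <-> e)
Answer: WP = ((r <-> e) -> (((not h) -> (not seen)) and (h -> (not (seen or e))))) and (r <-> e)


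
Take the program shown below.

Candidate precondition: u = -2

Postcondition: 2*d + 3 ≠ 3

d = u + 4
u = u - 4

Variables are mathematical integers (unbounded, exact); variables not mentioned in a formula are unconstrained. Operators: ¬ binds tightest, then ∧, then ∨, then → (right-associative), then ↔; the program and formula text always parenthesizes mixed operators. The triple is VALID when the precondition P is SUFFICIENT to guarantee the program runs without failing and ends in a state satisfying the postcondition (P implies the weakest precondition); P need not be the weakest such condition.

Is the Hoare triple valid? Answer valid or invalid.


Working backward. After the program, the postcondition 2*d + 3 ≠ 3 must hold; in canonical form it is 2*d ≠ 0.
Before u := u - 4: 2*d ≠ 0
Before d := u + 4: 2*u ≠ -8
The weakest precondition is 2*u ≠ -8.
Check whether u = -2 implies it.
Every state satisfying the precondition satisfies the weakest precondition: the implication holds.
Answer: valid


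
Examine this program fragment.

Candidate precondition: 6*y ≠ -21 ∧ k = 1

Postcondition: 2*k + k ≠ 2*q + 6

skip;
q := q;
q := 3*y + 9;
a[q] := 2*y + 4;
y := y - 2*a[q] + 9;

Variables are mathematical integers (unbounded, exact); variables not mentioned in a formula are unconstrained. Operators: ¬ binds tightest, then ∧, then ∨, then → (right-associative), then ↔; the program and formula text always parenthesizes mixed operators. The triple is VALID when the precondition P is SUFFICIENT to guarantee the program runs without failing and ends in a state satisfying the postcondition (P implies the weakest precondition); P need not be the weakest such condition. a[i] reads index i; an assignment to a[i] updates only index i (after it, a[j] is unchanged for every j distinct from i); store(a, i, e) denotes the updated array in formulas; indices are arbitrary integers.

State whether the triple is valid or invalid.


Working backward. After the program, the postcondition 2*k + k ≠ 2*q + 6 must hold; in canonical form it is 3*k ≠ 2*q + 6.
Before y := y - 2*a[q] + 9: 3*k ≠ 2*q + 6
Before a[q] := 2*y + 4: 3*k ≠ 2*q + 6
Before q := 3*y + 9: 3*k ≠ 6*y + 24
Before q := q: 3*k ≠ 6*y + 24
Before skip: 3*k ≠ 6*y + 24
The weakest precondition is 3*k ≠ 6*y + 24.
Check whether 6*y ≠ -21 ∧ k = 1 implies it.
Every state satisfying the precondition satisfies the weakest precondition: the implication holds.
Answer: valid


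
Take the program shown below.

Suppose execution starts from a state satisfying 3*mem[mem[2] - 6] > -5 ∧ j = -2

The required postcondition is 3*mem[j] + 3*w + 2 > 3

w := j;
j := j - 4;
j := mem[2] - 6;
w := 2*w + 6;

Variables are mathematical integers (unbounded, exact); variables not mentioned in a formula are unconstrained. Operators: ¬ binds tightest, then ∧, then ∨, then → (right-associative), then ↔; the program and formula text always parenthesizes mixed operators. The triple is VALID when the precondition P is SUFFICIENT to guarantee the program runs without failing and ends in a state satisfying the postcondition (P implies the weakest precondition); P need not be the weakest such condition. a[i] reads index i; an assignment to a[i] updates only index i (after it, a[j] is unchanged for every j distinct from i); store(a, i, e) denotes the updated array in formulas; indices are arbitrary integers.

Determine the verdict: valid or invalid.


Working backward. After the program, the postcondition 3*mem[j] + 3*w + 2 > 3 must hold; in canonical form it is 3*mem[j] + 3*w > 1.
Before w := 2*w + 6: 3*mem[j] + 6*w > -17
Before j := mem[2] - 6: 3*mem[mem[2] - 6] + 6*w > -17
Before j := j - 4: 3*mem[mem[2] - 6] + 6*w > -17
Before w := j: 3*mem[mem[2] - 6] + 6*j > -17
The weakest precondition is 3*mem[mem[2] - 6] + 6*j > -17.
Check whether 3*mem[mem[2] - 6] > -5 ∧ j = -2 implies it.
Every state satisfying the precondition satisfies the weakest precondition: the implication holds.
Answer: valid


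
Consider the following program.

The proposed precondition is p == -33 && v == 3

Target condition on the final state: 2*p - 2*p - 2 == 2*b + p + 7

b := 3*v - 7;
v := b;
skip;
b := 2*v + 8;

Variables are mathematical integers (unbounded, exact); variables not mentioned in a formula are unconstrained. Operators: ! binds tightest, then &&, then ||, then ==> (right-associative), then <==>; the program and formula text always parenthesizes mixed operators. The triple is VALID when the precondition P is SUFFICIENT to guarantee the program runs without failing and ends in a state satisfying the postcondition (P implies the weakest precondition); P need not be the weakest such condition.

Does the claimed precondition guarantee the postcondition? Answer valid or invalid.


Working backward. After the program, the postcondition 2*p - 2*p - 2 == 2*b + p + 7 must hold; in canonical form it is 2*b + p == -9.
Before b := 2*v + 8: p + 4*v == -25
Before skip: p + 4*v == -25
Before v := b: 4*b + p == -25
Before b := 3*v - 7: p + 12*v == 3
The weakest precondition is p + 12*v == 3.
Check whether p == -33 && v == 3 implies it.
Every state satisfying the precondition satisfies the weakest precondition: the implication holds.
Answer: valid


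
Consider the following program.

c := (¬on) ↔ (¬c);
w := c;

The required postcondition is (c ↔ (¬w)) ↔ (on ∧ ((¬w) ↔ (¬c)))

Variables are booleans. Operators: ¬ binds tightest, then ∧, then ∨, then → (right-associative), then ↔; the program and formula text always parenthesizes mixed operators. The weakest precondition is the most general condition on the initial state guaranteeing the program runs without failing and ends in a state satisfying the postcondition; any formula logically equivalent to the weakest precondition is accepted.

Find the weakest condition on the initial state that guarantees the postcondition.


Working backward. After the program, (c ↔ (¬w)) ↔ (on ∧ ((¬w) ↔ (¬c))) must hold.
Before w := c: (c ↔ (¬c)) ↔ on
Before c := (¬on) ↔ (¬c): (((¬on) ↔ (¬c)) ↔ (¬((¬on) ↔ (¬c)))) ↔ on
Answer: WP = (((¬on) ↔ (¬c)) ↔ (¬((¬on) ↔ (¬c)))) ↔ on


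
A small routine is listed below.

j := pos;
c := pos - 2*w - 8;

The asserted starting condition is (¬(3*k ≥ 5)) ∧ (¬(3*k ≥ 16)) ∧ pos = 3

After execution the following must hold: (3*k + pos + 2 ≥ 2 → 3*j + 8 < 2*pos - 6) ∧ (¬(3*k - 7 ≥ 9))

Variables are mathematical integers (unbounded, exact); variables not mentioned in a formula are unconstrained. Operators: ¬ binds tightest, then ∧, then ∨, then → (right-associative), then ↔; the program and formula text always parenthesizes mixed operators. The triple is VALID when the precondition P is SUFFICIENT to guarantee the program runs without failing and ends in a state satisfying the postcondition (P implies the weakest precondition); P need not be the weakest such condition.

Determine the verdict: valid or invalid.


Working backward. After the program, the postcondition (3*k + pos + 2 ≥ 2 → 3*j + 8 < 2*pos - 6) ∧ (¬(3*k - 7 ≥ 9)) must hold; in canonical form it is (3*k + pos ≥ 0 → 3*j < 2*pos - 14) ∧ (¬(3*k ≥ 16)).
Before c := pos - 2*w - 8: (3*k + pos ≥ 0 → 3*j < 2*pos - 14) ∧ (¬(3*k ≥ 16))
Before j := pos: (3*k + pos ≥ 0 → pos < -14) ∧ (¬(3*k ≥ 16))
The weakest precondition is (3*k + pos ≥ 0 → pos < -14) ∧ (¬(3*k ≥ 16)).
Check whether (¬(3*k ≥ 5)) ∧ (¬(3*k ≥ 16)) ∧ pos = 3 implies it.
Countermodel: at the initial state k = -1, pos = 3, the precondition holds but the weakest precondition fails.
Answer: invalid


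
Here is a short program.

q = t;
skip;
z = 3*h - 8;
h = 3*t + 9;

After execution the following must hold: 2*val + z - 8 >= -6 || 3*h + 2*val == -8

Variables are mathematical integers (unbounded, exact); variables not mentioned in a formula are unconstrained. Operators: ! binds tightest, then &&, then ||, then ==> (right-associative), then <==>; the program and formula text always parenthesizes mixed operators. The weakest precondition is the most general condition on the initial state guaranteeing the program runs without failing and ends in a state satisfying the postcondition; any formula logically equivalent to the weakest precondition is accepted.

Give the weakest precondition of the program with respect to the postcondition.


Working backward. After the program, the postcondition 2*val + z - 8 >= -6 || 3*h + 2*val == -8 must hold; in canonical form it is 2*val + z >= 2 || 3*h + 2*val == -8.
Before h := 3*t + 9: 2*val + z >= 2 || 9*t + 2*val == -35
Before z := 3*h - 8: 3*h + 2*val >= 10 || 9*t + 2*val == -35
Before skip: 3*h + 2*val >= 10 || 9*t + 2*val == -35
Before q := t: 3*h + 2*val >= 10 || 9*t + 2*val == -35
Answer: WP = 3*h + 2*val >= 10 || 9*t + 2*val == -35


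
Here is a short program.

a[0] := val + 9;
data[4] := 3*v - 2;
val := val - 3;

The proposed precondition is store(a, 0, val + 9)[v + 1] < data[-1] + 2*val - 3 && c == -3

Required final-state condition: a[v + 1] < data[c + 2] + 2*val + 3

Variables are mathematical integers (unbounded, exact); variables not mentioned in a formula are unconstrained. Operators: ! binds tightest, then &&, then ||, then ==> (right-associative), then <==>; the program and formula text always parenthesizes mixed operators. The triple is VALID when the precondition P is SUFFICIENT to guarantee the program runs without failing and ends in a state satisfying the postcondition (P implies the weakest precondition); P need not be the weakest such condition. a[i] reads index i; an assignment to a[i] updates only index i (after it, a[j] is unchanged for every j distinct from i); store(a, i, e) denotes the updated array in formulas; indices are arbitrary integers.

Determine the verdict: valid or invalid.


Working backward. After the program, a[v + 1] < data[c + 2] + 2*val + 3 must hold.
Before val := val - 3: a[v + 1] < data[c + 2] + 2*val - 3
Before data[4] := 3*v - 2: a[v + 1] < store(data, 4, 3*v - 2)[c + 2] + 2*val - 3
Before a[0] := val + 9: store(a, 0, val + 9)[v + 1] < store(data, 4, 3*v - 2)[c + 2] + 2*val - 3
The weakest precondition is store(a, 0, val + 9)[v + 1] < store(data, 4, 3*v - 2)[c + 2] + 2*val - 3.
Check whether store(a, 0, val + 9)[v + 1] < data[-1] + 2*val - 3 && c == -3 implies it.
Every state satisfying the precondition satisfies the weakest precondition: the implication holds.
Answer: valid


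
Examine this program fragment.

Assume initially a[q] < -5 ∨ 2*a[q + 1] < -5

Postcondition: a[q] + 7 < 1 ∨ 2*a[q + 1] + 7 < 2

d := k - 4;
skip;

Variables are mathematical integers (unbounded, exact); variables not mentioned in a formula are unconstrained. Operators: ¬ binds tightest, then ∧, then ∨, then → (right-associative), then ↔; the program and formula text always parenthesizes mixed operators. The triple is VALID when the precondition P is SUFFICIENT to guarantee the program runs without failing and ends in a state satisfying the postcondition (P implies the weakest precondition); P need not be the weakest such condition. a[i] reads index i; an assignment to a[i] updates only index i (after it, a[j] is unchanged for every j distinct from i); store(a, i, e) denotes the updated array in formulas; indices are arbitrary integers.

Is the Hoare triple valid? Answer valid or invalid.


Working backward. After the program, the postcondition a[q] + 7 < 1 ∨ 2*a[q + 1] + 7 < 2 must hold; in canonical form it is a[q] < -6 ∨ 2*a[q + 1] < -5.
Before skip: a[q] < -6 ∨ 2*a[q + 1] < -5
Before d := k - 4: a[q] < -6 ∨ 2*a[q + 1] < -5
The weakest precondition is a[q] < -6 ∨ 2*a[q + 1] < -5.
Check whether a[q] < -5 ∨ 2*a[q + 1] < -5 implies it.
Countermodel: at the initial state a = {[0] = -6, [1] = 17422, elsewhere -6}, q = 0, the precondition holds but the weakest precondition fails.
Answer: invalid


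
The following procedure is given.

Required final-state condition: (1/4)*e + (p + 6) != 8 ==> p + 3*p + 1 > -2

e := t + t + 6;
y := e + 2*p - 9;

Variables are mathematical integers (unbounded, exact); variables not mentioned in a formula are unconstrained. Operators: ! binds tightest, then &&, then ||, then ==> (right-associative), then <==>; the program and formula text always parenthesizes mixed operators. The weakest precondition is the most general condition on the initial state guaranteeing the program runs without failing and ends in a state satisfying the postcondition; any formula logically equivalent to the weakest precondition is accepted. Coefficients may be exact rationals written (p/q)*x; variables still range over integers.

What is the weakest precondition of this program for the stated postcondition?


Working backward. After the program, the postcondition (1/4)*e + (p + 6) != 8 ==> p + 3*p + 1 > -2 must hold; in canonical form it is (1/4)*e + p != 2 ==> 4*p > -3.
Before y := e + 2*p - 9: (1/4)*e + p != 2 ==> 4*p > -3
Before e := t + t + 6: p + (1/2)*t != 1/2 ==> 4*p > -3
Answer: WP = p + (1/2)*t != 1/2 ==> 4*p > -3


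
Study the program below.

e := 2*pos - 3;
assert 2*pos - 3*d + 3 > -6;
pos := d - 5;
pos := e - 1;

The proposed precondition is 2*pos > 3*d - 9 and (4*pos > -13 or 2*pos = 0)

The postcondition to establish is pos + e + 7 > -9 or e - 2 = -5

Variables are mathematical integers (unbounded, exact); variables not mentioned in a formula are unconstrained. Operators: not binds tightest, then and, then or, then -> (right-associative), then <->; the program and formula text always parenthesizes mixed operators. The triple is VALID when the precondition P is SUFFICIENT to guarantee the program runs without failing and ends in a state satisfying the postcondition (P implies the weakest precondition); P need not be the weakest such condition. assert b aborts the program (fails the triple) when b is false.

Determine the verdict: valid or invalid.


Working backward. After the program, the postcondition pos + e + 7 > -9 or e - 2 = -5 must hold; in canonical form it is e + pos > -16 or e = -3.
Before pos := e - 1: 2*e > -15 or e = -3
Before pos := d - 5: 2*e > -15 or e = -3
Before assert 2*pos - 3*d + 3 > -6: 2*pos > 3*d - 9 and (2*e > -15 or e = -3)
Before e := 2*pos - 3: 2*pos > 3*d - 9 and (4*pos > -9 or 2*pos = 0)
The weakest precondition is 2*pos > 3*d - 9 and (4*pos > -9 or 2*pos = 0).
Check whether 2*pos > 3*d - 9 and (4*pos > -13 or 2*pos = 0) implies it.
Countermodel: at the initial state d = 0, pos = -3, the precondition holds but the weakest precondition fails.
Answer: invalid


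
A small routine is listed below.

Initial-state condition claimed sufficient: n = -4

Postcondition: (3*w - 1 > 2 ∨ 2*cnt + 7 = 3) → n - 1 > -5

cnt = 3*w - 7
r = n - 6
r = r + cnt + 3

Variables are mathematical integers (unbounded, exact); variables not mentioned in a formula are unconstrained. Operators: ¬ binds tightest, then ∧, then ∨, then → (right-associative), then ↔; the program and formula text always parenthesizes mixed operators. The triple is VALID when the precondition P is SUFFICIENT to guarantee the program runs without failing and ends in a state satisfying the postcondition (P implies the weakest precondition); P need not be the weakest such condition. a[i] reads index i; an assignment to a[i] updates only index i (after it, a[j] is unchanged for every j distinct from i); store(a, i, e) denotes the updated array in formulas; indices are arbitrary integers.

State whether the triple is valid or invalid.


Working backward. After the program, the postcondition (3*w - 1 > 2 ∨ 2*cnt + 7 = 3) → n - 1 > -5 must hold; in canonical form it is (3*w > 3 ∨ 2*cnt = -4) → n > -4.
Before r := r + cnt + 3: (3*w > 3 ∨ 2*cnt = -4) → n > -4
Before r := n - 6: (3*w > 3 ∨ 2*cnt = -4) → n > -4
Before cnt := 3*w - 7: (3*w > 3 ∨ 6*w = 10) → n > -4
The weakest precondition is (3*w > 3 ∨ 6*w = 10) → n > -4.
Check whether n = -4 implies it.
Countermodel: at the initial state n = -4, w = 2, the precondition holds but the weakest precondition fails.
Answer: invalid


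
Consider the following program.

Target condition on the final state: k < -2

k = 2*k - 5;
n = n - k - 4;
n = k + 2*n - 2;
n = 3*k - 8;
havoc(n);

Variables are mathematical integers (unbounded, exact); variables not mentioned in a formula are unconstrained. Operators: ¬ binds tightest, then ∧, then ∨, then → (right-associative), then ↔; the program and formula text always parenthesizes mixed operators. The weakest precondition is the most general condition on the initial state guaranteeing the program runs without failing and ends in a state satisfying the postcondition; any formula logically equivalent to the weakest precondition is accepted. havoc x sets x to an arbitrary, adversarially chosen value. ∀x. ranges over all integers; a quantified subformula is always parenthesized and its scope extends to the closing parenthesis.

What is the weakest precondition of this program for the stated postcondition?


Working backward. After the program, k < -2 must hold.
Before havoc n: k < -2
Before n := 3*k - 8: k < -2
Before n := k + 2*n - 2: k < -2
Before n := n - k - 4: k < -2
Before k := 2*k - 5: 2*k < 3
Answer: WP = 2*k < 3


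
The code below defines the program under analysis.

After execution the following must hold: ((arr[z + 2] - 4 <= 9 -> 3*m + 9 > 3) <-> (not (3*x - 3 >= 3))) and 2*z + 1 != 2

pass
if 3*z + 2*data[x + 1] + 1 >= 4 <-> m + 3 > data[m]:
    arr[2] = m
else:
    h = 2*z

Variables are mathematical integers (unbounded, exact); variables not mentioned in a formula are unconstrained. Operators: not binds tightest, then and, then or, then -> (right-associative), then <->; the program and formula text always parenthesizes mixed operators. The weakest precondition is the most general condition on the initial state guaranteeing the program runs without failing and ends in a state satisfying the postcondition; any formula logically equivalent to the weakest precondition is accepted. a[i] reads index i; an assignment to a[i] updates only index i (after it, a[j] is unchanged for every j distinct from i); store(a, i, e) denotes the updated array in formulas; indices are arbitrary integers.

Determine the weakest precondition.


Working backward. After the program, the postcondition ((arr[z + 2] - 4 <= 9 -> 3*m + 9 > 3) <-> (not (3*x - 3 >= 3))) and 2*z + 1 != 2 must hold; in canonical form it is ((arr[z + 2] <= 13 -> 3*m > -6) <-> (not (3*x >= 6))) and 2*z != 1.
Then branch requires ((store(arr, 2, m)[z + 2] <= 13 -> 3*m > -6) <-> (not (3*x >= 6))) and 2*z != 1; else branch requires ((arr[z + 2] <= 13 -> 3*m > -6) <-> (not (3*x >= 6))) and 2*z != 1.
Before the if: ((2*data[x + 1] + 3*z >= 3 <-> m > data[m] - 3) -> (((store(arr, 2, m)[z + 2] <= 13 -> 3*m > -6) <-> (not (3*x >= 6))) and 2*z != 1)) and ((not (2*data[x + 1] + 3*z >= 3 <-> m > data[m] - 3)) -> (((arr[z + 2] <= 13 -> 3*m > -6) <-> (not (3*x >= 6))) and 2*z != 1))
Before skip: ((2*data[x + 1] + 3*z >= 3 <-> m > data[m] - 3) -> (((store(arr, 2, m)[z + 2] <= 13 -> 3*m > -6) <-> (not (3*x >= 6))) and 2*z != 1)) and ((not (2*data[x + 1] + 3*z >= 3 <-> m > data[m] - 3)) -> (((arr[z + 2] <= 13 -> 3*m > -6) <-> (not (3*x >= 6))) and 2*z != 1))
Answer: WP = ((2*data[x + 1] + 3*z >= 3 <-> m > data[m] - 3) -> (((store(arr, 2, m)[z + 2] <= 13 -> 3*m > -6) <-> (not (3*x >= 6))) and 2*z != 1)) and ((not (2*data[x + 1] + 3*z >= 3 <-> m > data[m] - 3)) -> (((arr[z + 2] <= 13 -> 3*m > -6) <-> (not (3*x >= 6))) and 2*z != 1))


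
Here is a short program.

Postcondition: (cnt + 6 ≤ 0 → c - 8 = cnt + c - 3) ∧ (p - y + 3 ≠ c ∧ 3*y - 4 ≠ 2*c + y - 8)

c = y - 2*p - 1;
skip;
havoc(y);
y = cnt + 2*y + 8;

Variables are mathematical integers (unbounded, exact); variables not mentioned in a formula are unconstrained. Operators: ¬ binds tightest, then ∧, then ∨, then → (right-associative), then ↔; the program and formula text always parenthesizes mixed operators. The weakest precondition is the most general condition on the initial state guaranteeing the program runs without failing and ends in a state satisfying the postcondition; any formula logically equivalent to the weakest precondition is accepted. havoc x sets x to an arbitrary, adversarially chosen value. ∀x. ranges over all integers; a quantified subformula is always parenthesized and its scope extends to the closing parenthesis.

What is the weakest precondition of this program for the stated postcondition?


Working backward. After the program, the postcondition (cnt + 6 ≤ 0 → c - 8 = cnt + c - 3) ∧ (p - y + 3 ≠ c ∧ 3*y - 4 ≠ 2*c + y - 8) must hold; in canonical form it is (cnt ≤ -6 → cnt = -5) ∧ p ≠ c + y - 3 ∧ 2*y ≠ 2*c - 4.
Before y := cnt + 2*y + 8: (cnt ≤ -6 → cnt = -5) ∧ p ≠ c + cnt + 2*y + 5 ∧ 2*cnt + 4*y ≠ 2*c - 20
Before havoc y: ∀y_1. ((cnt ≤ -6 → cnt = -5) ∧ p ≠ c + cnt + 2*y_1 + 5 ∧ 2*cnt + 4*y_1 ≠ 2*c - 20)
Before skip: ∀y_1. ((cnt ≤ -6 → cnt = -5) ∧ p ≠ c + cnt + 2*y_1 + 5 ∧ 2*cnt + 4*y_1 ≠ 2*c - 20)
Before c := y - 2*p - 1: ∀y_1. ((cnt ≤ -6 → cnt = -5) ∧ 3*p ≠ cnt + y + 2*y_1 + 4 ∧ 2*cnt + 4*p + 4*y_1 ≠ 2*y - 22)
Answer: WP = ∀y_1. ((cnt ≤ -6 → cnt = -5) ∧ 3*p ≠ cnt + y + 2*y_1 + 4 ∧ 2*cnt + 4*p + 4*y_1 ≠ 2*y - 22)


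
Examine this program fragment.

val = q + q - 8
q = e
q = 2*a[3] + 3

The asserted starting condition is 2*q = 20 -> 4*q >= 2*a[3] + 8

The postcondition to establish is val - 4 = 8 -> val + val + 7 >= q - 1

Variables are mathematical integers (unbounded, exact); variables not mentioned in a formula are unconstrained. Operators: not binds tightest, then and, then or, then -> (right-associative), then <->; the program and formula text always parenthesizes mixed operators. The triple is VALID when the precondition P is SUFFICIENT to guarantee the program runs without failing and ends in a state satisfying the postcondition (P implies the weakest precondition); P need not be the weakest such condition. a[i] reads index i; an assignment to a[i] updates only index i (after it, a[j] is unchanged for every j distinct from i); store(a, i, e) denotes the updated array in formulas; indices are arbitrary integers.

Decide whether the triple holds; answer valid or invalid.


Working backward. After the program, the postcondition val - 4 = 8 -> val + val + 7 >= q - 1 must hold; in canonical form it is val = 12 -> 2*val >= q - 8.
Before q := 2*a[3] + 3: val = 12 -> 2*val >= 2*a[3] - 5
Before q := e: val = 12 -> 2*val >= 2*a[3] - 5
Before val := q + q - 8: 2*q = 20 -> 4*q >= 2*a[3] + 11
The weakest precondition is 2*q = 20 -> 4*q >= 2*a[3] + 11.
Check whether 2*q = 20 -> 4*q >= 2*a[3] + 8 implies it.
Countermodel: at the initial state a = {[3] = 15, elsewhere 15}, q = 10, the precondition holds but the weakest precondition fails.
Answer: invalid


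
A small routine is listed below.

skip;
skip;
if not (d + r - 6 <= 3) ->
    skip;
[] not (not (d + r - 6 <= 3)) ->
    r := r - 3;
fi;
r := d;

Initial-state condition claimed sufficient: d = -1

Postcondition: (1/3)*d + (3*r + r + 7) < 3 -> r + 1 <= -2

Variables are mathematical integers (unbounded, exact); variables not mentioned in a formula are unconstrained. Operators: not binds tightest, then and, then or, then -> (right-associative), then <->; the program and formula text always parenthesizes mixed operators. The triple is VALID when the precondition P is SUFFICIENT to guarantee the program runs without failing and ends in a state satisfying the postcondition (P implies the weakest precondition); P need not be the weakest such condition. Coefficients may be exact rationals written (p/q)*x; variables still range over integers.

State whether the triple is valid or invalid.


Working backward. After the program, the postcondition (1/3)*d + (3*r + r + 7) < 3 -> r + 1 <= -2 must hold; in canonical form it is (1/3)*d + 4*r < -4 -> r <= -3.
Before r := d: (13/3)*d < -4 -> d <= -3
Then branch requires (13/3)*d < -4 -> d <= -3; else branch requires (13/3)*d < -4 -> d <= -3.
Before the if: ((not (d + r <= 9)) -> ((13/3)*d < -4 -> d <= -3)) and (d + r <= 9 -> ((13/3)*d < -4 -> d <= -3))
Before skip: ((not (d + r <= 9)) -> ((13/3)*d < -4 -> d <= -3)) and (d + r <= 9 -> ((13/3)*d < -4 -> d <= -3))
Before skip: ((not (d + r <= 9)) -> ((13/3)*d < -4 -> d <= -3)) and (d + r <= 9 -> ((13/3)*d < -4 -> d <= -3))
The weakest precondition is ((not (d + r <= 9)) -> ((13/3)*d < -4 -> d <= -3)) and (d + r <= 9 -> ((13/3)*d < -4 -> d <= -3)).
Check whether d = -1 implies it.
Countermodel: at the initial state d = -1, r = 0, the precondition holds but the weakest precondition fails.
Answer: invalid


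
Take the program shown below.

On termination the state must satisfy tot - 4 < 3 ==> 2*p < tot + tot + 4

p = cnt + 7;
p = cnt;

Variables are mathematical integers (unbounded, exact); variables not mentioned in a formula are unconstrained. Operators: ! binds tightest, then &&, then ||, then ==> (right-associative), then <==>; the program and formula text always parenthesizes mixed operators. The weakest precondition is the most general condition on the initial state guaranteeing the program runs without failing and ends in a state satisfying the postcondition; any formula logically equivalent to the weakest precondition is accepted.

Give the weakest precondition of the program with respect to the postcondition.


Working backward. After the program, the postcondition tot - 4 < 3 ==> 2*p < tot + tot + 4 must hold; in canonical form it is tot < 7 ==> 2*p < 2*tot + 4.
Before p := cnt: tot < 7 ==> 2*cnt < 2*tot + 4
Before p := cnt + 7: tot < 7 ==> 2*cnt < 2*tot + 4
Answer: WP = tot < 7 ==> 2*cnt < 2*tot + 4


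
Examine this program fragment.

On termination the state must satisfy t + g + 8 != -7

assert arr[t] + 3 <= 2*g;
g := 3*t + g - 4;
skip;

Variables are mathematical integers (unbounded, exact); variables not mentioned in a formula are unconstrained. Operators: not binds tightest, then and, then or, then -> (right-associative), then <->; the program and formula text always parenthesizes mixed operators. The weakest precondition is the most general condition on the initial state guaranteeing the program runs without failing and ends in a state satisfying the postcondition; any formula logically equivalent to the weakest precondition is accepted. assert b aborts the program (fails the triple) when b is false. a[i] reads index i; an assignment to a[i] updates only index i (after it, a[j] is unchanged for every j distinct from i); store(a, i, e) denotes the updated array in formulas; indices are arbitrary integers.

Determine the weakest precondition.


Working backward. After the program, the postcondition t + g + 8 != -7 must hold; in canonical form it is g + t != -15.
Before skip: g + t != -15
Before g := 3*t + g - 4: g + 4*t != -11
Before assert arr[t] + 3 <= 2*g: arr[t] <= 2*g - 3 and g + 4*t != -11
Answer: WP = arr[t] <= 2*g - 3 and g + 4*t != -11


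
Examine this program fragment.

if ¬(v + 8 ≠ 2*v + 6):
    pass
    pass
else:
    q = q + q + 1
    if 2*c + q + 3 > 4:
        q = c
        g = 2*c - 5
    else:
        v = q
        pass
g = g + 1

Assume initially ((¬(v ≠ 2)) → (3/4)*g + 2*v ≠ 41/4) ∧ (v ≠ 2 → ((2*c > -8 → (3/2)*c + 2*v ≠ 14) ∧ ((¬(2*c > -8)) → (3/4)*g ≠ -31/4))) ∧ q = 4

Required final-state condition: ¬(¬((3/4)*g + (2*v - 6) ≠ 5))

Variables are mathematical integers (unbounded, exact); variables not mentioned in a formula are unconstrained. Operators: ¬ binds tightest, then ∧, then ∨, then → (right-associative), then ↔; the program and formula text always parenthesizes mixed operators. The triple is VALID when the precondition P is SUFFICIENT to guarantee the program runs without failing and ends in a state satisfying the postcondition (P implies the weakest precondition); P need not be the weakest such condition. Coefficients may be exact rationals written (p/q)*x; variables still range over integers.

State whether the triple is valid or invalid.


Working backward. After the program, the postcondition ¬(¬((3/4)*g + (2*v - 6) ≠ 5)) must hold; in canonical form it is (3/4)*g + 2*v ≠ 11.
Before g := g + 1: (3/4)*g + 2*v ≠ 41/4
Then branch requires (3/4)*g + 2*v ≠ 41/4; else branch requires (2*c + 2*q > 0 → (3/2)*c + 2*v ≠ 14) ∧ ((¬(2*c + 2*q > 0)) → (3/4)*g + 4*q ≠ 33/4).
Before the if: ((¬(v ≠ 2)) → (3/4)*g + 2*v ≠ 41/4) ∧ (v ≠ 2 → ((2*c + 2*q > 0 → (3/2)*c + 2*v ≠ 14) ∧ ((¬(2*c + 2*q > 0)) → (3/4)*g + 4*q ≠ 33/4)))
The weakest precondition is ((¬(v ≠ 2)) → (3/4)*g + 2*v ≠ 41/4) ∧ (v ≠ 2 → ((2*c + 2*q > 0 → (3/2)*c + 2*v ≠ 14) ∧ ((¬(2*c + 2*q > 0)) → (3/4)*g + 4*q ≠ 33/4))).
Check whether ((¬(v ≠ 2)) → (3/4)*g + 2*v ≠ 41/4) ∧ (v ≠ 2 → ((2*c > -8 → (3/2)*c + 2*v ≠ 14) ∧ ((¬(2*c > -8)) → (3/4)*g ≠ -31/4))) ∧ q = 4 implies it.
Every state satisfying the precondition satisfies the weakest precondition: the implication holds.
Answer: valid


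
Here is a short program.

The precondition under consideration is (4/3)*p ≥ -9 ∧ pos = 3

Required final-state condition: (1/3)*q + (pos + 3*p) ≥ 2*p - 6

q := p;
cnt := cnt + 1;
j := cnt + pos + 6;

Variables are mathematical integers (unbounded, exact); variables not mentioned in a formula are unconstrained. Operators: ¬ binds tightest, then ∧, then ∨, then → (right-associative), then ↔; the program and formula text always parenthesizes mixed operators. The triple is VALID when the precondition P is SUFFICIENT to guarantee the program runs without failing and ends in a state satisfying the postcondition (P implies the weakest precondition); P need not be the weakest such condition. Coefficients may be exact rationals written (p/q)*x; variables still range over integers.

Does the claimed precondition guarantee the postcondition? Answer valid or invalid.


Working backward. After the program, the postcondition (1/3)*q + (pos + 3*p) ≥ 2*p - 6 must hold; in canonical form it is p + pos + (1/3)*q ≥ -6.
Before j := cnt + pos + 6: p + pos + (1/3)*q ≥ -6
Before cnt := cnt + 1: p + pos + (1/3)*q ≥ -6
Before q := p: (4/3)*p + pos ≥ -6
The weakest precondition is (4/3)*p + pos ≥ -6.
Check whether (4/3)*p ≥ -9 ∧ pos = 3 implies it.
Every state satisfying the precondition satisfies the weakest precondition: the implication holds.
Answer: valid


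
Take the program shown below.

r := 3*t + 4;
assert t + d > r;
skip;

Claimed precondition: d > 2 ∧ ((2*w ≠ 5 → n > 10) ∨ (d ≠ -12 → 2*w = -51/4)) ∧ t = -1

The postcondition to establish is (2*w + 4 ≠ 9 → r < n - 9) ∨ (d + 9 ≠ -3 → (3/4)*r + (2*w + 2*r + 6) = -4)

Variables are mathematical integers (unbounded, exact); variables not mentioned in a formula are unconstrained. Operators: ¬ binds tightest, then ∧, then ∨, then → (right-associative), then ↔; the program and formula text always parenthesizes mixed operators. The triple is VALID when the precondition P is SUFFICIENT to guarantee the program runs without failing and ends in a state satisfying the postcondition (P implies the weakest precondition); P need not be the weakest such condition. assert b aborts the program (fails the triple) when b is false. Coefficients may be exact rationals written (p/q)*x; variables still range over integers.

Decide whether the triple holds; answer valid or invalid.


Working backward. After the program, the postcondition (2*w + 4 ≠ 9 → r < n - 9) ∨ (d + 9 ≠ -3 → (3/4)*r + (2*w + 2*r + 6) = -4) must hold; in canonical form it is (2*w ≠ 5 → r < n - 9) ∨ (d ≠ -12 → (11/4)*r + 2*w = -10).
Before skip: (2*w ≠ 5 → r < n - 9) ∨ (d ≠ -12 → (11/4)*r + 2*w = -10)
Before assert t + d > r: d + t > r ∧ ((2*w ≠ 5 → r < n - 9) ∨ (d ≠ -12 → (11/4)*r + 2*w = -10))
Before r := 3*t + 4: d > 2*t + 4 ∧ ((2*w ≠ 5 → 3*t < n - 13) ∨ (d ≠ -12 → (33/4)*t + 2*w = -21))
The weakest precondition is d > 2*t + 4 ∧ ((2*w ≠ 5 → 3*t < n - 13) ∨ (d ≠ -12 → (33/4)*t + 2*w = -21)).
Check whether d > 2 ∧ ((2*w ≠ 5 → n > 10) ∨ (d ≠ -12 → 2*w = -51/4)) ∧ t = -1 implies it.
Every state satisfying the precondition satisfies the weakest precondition: the implication holds.
Answer: valid


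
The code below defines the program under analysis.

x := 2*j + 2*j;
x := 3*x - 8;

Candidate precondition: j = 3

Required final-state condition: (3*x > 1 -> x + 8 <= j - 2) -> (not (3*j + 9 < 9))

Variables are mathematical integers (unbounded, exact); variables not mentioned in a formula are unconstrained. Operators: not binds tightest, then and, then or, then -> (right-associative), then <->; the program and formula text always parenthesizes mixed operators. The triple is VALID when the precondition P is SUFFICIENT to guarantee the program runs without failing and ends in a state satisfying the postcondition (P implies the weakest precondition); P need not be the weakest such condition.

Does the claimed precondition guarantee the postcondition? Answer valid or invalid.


Working backward. After the program, the postcondition (3*x > 1 -> x + 8 <= j - 2) -> (not (3*j + 9 < 9)) must hold; in canonical form it is (3*x > 1 -> x <= j - 10) -> (not (3*j < 0)).
Before x := 3*x - 8: (9*x > 25 -> 3*x <= j - 2) -> (not (3*j < 0))
Before x := 2*j + 2*j: (36*j > 25 -> 11*j <= -2) -> (not (3*j < 0))
The weakest precondition is (36*j > 25 -> 11*j <= -2) -> (not (3*j < 0)).
Check whether j = 3 implies it.
Every state satisfying the precondition satisfies the weakest precondition: the implication holds.
Answer: valid
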